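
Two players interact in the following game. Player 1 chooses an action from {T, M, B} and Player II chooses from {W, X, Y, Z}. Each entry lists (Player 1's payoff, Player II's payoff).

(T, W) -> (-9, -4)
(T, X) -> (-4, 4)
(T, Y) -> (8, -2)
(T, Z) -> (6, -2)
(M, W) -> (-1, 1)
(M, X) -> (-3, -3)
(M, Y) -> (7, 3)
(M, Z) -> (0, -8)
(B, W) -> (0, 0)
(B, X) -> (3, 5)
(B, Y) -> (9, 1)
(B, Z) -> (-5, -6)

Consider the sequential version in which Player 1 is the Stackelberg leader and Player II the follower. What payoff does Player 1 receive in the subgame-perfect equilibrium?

7

Backward induction with Player 1 moving first.
- T → Player II plays X (best of -4, 4, -2, -2); Player 1 gets -4.
- M → Player II plays Y (best of 1, -3, 3, -8); Player 1 gets 7.
- B → Player II plays X (best of 0, 5, 1, -6); Player 1 gets 3.
Among -4, 7, 3, the best is 7 at M. Subgame-perfect outcome: (M, Y) with payoffs (7, 3).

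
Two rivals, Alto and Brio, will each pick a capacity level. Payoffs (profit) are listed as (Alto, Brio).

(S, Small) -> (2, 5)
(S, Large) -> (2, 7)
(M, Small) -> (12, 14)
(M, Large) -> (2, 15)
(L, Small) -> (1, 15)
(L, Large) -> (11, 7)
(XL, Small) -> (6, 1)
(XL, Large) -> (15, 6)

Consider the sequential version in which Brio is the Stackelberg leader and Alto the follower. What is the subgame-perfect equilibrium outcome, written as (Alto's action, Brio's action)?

Work backward from Alto's decision.
- Small: BR = M, leader payoff 14.
- Large: BR = XL, leader payoff 6.
Among 14, 6, the best is 14 at Small. Subgame-perfect outcome: (M, Small) with payoffs (12, 14).

(M, Small)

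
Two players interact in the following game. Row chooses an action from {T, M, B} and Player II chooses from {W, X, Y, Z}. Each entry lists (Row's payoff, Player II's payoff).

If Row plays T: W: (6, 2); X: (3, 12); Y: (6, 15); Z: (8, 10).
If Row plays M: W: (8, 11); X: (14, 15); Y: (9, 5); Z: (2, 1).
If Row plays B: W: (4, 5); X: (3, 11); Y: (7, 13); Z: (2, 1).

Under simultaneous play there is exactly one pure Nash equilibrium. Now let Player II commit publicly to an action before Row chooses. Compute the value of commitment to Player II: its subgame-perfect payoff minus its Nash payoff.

0

Row best-responds to each possible Player II move:
- W: BR = M, leader payoff 11.
- X: BR = M, leader payoff 15.
- Y: BR = M, leader payoff 5.
- Z: BR = T, leader payoff 10.
Among 11, 15, 5, 10, the best is 15 at X. Subgame-perfect outcome: (M, X) with payoffs (14, 15).
Under simultaneous play:
Row's best replies: W→M; X→M; Y→M; Z→T.
Player II's best replies: T→Y; M→X; B→Y.
Only (M, X) has each player best-responding; Nash payoffs (14, 15).
Player II's commitment gain: 15 − 15 = 0.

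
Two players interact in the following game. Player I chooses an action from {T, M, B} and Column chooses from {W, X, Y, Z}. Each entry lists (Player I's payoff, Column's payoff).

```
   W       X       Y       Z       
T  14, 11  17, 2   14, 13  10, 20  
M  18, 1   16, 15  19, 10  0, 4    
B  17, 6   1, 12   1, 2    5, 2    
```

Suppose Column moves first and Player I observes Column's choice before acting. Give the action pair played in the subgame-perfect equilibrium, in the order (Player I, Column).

Backward induction with Column moving first.
- W: Player I compares 14, 18, 17 and picks M; Column would get 1.
- X: Player I compares 17, 16, 1 and picks T; Column would get 2.
- Y: Player I compares 14, 19, 1 and picks M; Column would get 10.
- Z: Player I compares 10, 0, 5 and picks T; Column would get 20.
Maximizing over 1, 2, 10, 20, Column chooses Z. Subgame-perfect outcome: (T, Z) with payoffs (10, 20).

(T, Z)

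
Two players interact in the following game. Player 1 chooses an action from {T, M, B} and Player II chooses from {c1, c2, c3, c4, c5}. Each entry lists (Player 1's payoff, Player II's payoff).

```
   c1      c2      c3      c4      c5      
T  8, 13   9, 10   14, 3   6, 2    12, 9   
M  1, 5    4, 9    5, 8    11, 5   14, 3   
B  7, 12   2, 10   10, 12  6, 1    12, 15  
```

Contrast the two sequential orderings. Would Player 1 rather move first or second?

If Player 1 leads: Player II's best replies are T→c1, M→c2, B→c5; Player 1's induced payoffs 8, 4, 12; outcome (B, c5), payoffs (12, 15).
If Player II leads: Player 1's best replies are c1→T, c2→T, c3→T, c4→M, c5→M; Player II's induced payoffs 13, 10, 3, 5, 3; outcome (T, c1), payoffs (8, 13).
Player 1 gets 12 moving first and 8 moving second, so Player 1 prefers to move first.

first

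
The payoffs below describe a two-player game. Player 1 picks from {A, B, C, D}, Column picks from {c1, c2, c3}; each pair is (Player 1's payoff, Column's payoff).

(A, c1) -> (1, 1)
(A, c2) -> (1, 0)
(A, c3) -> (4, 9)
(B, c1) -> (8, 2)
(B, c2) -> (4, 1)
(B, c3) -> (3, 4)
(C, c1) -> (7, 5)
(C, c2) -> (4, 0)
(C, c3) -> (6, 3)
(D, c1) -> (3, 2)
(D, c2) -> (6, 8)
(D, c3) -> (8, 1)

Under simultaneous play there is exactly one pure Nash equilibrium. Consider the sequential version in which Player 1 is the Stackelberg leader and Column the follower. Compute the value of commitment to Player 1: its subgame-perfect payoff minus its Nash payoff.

1

Solve by backward induction (Player 1 leads).
- A → Column plays c3 (best of 1, 0, 9); Player 1 gets 4.
- B → Column plays c3 (best of 2, 1, 4); Player 1 gets 3.
- C → Column plays c1 (best of 5, 0, 3); Player 1 gets 7.
- D → Column plays c2 (best of 2, 8, 1); Player 1 gets 6.
Player 1's induced payoffs are 4, 3, 7, 6, so Player 1 commits to C. Subgame-perfect outcome: (C, c1) with payoffs (7, 5).
Under simultaneous play:
Player 1's best replies: c1→B; c2→D; c3→D.
Column's best replies: A→c3; B→c3; C→c1; D→c2.
Only (D, c2) has each player best-responding; Nash payoffs (6, 8).
Player 1's commitment gain: 7 − 6 = 1.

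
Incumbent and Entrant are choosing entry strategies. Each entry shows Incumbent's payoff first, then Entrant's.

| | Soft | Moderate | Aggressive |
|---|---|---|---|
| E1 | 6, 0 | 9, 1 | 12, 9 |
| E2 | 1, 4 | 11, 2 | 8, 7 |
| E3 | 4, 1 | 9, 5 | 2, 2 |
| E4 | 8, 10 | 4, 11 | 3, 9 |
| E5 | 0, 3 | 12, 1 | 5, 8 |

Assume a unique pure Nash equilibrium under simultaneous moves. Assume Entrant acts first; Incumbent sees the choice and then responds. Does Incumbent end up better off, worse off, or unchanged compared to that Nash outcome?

Backward induction with Entrant moving first.
- Soft: Incumbent compares 6, 1, 4, 8, 0 and picks E4; Entrant would get 10.
- Moderate: Incumbent compares 9, 11, 9, 4, 12 and picks E5; Entrant would get 1.
- Aggressive: Incumbent compares 12, 8, 2, 3, 5 and picks E1; Entrant would get 9.
Maximizing over 10, 1, 9, Entrant chooses Soft. Subgame-perfect outcome: (E4, Soft) with payoffs (8, 10).
Under simultaneous play:
Incumbent's best replies: Soft→E4; Moderate→E5; Aggressive→E1.
Entrant's best replies: E1→Aggressive; E2→Aggressive; E3→Moderate; E4→Moderate; E5→Aggressive.
The unique mutual best reply is (E1, Aggressive), giving (12, 9).
Incumbent earns 8 sequentially versus 12 at the Nash outcome: worse off.

worse off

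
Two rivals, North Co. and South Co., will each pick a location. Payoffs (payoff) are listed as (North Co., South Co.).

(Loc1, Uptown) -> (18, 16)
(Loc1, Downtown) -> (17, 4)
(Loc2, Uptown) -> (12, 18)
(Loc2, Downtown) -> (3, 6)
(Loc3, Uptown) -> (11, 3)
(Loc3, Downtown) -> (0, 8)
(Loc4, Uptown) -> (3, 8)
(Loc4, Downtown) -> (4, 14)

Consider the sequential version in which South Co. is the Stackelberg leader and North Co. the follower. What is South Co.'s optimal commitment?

Backward induction with South Co. moving first.
- Uptown → North Co. plays Loc1 (best of 18, 12, 11, 3); South Co. gets 16.
- Downtown → North Co. plays Loc1 (best of 17, 3, 0, 4); South Co. gets 4.
Maximizing over 16, 4, South Co. chooses Uptown. Subgame-perfect outcome: (Loc1, Uptown) with payoffs (18, 16).

Uptown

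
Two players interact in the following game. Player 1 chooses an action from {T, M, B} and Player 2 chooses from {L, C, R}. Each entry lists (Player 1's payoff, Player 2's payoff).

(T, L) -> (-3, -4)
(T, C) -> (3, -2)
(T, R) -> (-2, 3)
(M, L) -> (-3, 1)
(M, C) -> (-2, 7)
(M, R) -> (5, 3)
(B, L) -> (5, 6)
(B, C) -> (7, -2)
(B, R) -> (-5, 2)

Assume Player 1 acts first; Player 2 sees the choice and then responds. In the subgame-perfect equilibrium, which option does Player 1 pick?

Player 2 best-responds to each possible Player 1 move:
- T → Player 2 plays R (best of -4, -2, 3); Player 1 gets -2.
- M → Player 2 plays C (best of 1, 7, 3); Player 1 gets -2.
- B → Player 2 plays L (best of 6, -2, 2); Player 1 gets 5.
Maximizing over -2, -2, 5, Player 1 chooses B. Subgame-perfect outcome: (B, L) with payoffs (5, 6).

B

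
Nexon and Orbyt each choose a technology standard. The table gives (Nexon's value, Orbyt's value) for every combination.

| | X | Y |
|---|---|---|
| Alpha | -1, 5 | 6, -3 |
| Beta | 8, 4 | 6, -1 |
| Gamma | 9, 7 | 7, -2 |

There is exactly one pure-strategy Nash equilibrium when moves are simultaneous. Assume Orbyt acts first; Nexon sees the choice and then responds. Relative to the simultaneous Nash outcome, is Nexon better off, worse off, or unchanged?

Backward induction with Orbyt moving first.
- X: Nexon compares -1, 8, 9 and picks Gamma; Orbyt would get 7.
- Y: Nexon compares 6, 6, 7 and picks Gamma; Orbyt would get -2.
Orbyt's induced payoffs are 7, -2, so Orbyt commits to X. Subgame-perfect outcome: (Gamma, X) with payoffs (9, 7).
For the simultaneous game, intersect best replies.
Nexon's best replies: X→Gamma; Y→Gamma.
Orbyt's best replies: Alpha→X; Beta→X; Gamma→X.
The unique mutual best reply is (Gamma, X), giving (9, 7).
Nexon earns 9 sequentially versus 9 at the Nash outcome: unchanged.

unchanged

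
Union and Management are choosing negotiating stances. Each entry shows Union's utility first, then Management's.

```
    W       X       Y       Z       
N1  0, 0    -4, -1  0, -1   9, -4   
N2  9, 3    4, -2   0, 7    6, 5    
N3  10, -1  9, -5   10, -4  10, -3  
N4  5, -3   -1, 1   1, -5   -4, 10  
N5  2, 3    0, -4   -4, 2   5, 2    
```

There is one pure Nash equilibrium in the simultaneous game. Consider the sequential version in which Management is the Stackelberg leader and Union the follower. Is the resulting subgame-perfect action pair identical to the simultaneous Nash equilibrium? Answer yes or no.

Solve by backward induction (Management leads).
- W → Union plays N3 (best of 0, 9, 10, 5, 2); Management gets -1.
- X → Union plays N3 (best of -4, 4, 9, -1, 0); Management gets -5.
- Y → Union plays N3 (best of 0, 0, 10, 1, -4); Management gets -4.
- Z → Union plays N3 (best of 9, 6, 10, -4, 5); Management gets -3.
Among -1, -5, -4, -3, the best is -1 at W. Subgame-perfect outcome: (N3, W) with payoffs (10, -1).
For the simultaneous game, intersect best replies.
Union's best replies: W→N3; X→N3; Y→N3; Z→N3.
Management's best replies: N1→W; N2→Y; N3→W; N4→Z; N5→W.
Only (N3, W) has each player best-responding; Nash payoffs (10, -1).
Sequential outcome (N3, W) coincides with the Nash profile (N3, W).

yes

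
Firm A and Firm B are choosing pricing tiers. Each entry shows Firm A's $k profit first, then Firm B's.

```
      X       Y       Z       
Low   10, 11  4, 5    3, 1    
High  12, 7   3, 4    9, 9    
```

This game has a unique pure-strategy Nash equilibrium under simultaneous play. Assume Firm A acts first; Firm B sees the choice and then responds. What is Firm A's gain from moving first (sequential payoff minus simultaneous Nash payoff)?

Solve by backward induction (Firm A leads).
- Low → Firm B plays X (best of 11, 5, 1); Firm A gets 10.
- High → Firm B plays Z (best of 7, 4, 9); Firm A gets 9.
Firm A's induced payoffs are 10, 9, so Firm A commits to Low. Subgame-perfect outcome: (Low, X) with payoffs (10, 11).
Now find the simultaneous Nash equilibrium.
Firm A's best replies: X→High; Y→Low; Z→High.
Firm B's best replies: Low→X; High→Z.
The unique mutual best reply is (High, Z), giving (9, 9).
Firm A's commitment gain: 10 − 9 = 1.

1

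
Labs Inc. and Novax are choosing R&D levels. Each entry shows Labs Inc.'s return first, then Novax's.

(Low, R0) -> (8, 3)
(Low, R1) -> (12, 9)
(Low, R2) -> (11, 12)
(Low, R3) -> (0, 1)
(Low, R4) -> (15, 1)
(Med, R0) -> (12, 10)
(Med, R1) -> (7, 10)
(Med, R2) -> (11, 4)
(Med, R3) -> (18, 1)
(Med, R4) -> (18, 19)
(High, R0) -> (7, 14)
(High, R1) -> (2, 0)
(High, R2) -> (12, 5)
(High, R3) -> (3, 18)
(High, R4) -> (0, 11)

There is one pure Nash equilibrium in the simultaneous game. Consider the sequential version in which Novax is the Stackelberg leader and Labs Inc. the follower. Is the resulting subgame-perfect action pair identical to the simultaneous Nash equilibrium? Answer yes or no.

yes

Solve by backward induction (Novax leads).
- R0 → Labs Inc. plays Med (best of 8, 12, 7); Novax gets 10.
- R1 → Labs Inc. plays Low (best of 12, 7, 2); Novax gets 9.
- R2 → Labs Inc. plays High (best of 11, 11, 12); Novax gets 5.
- R3 → Labs Inc. plays Med (best of 0, 18, 3); Novax gets 1.
- R4 → Labs Inc. plays Med (best of 15, 18, 0); Novax gets 19.
Novax's induced payoffs are 10, 9, 5, 1, 19, so Novax commits to R4. Subgame-perfect outcome: (Med, R4) with payoffs (18, 19).
For the simultaneous game, intersect best replies.
Labs Inc.'s best replies: R0→Med; R1→Low; R2→High; R3→Med; R4→Med.
Novax's best replies: Low→R2; Med→R4; High→R3.
Only (Med, R4) has each player best-responding; Nash payoffs (18, 19).
Sequential outcome (Med, R4) coincides with the Nash profile (Med, R4).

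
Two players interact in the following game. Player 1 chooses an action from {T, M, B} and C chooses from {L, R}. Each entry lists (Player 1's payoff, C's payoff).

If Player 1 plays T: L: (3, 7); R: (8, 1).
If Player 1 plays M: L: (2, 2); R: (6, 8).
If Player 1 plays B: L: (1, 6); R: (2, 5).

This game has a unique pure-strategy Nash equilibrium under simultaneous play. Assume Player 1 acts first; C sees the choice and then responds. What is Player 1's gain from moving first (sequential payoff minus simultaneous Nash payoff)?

3

Work backward from C's decision.
- T → C plays L (best of 7, 1); Player 1 gets 3.
- M → C plays R (best of 2, 8); Player 1 gets 6.
- B → C plays L (best of 6, 5); Player 1 gets 1.
Maximizing over 3, 6, 1, Player 1 chooses M. Subgame-perfect outcome: (M, R) with payoffs (6, 8).
Under simultaneous play:
Player 1's best replies: L→T; R→T.
C's best replies: T→L; M→R; B→L.
The unique mutual best reply is (T, L), giving (3, 7).
Player 1's commitment gain: 6 − 3 = 3.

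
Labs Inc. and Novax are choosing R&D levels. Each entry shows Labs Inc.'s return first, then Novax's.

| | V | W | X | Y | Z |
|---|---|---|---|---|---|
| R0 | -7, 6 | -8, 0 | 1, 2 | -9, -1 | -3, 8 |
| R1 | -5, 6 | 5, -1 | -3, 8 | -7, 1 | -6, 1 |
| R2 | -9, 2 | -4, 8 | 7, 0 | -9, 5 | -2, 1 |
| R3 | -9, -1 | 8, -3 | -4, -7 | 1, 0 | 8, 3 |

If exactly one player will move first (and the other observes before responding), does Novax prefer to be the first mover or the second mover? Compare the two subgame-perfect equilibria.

first

If Labs Inc. leads: Novax's best replies are R0→Z, R1→X, R2→W, R3→Z; Labs Inc.'s induced payoffs -3, -3, -4, 8; outcome (R3, Z), payoffs (8, 3).
If Novax leads: Labs Inc.'s best replies are V→R1, W→R3, X→R2, Y→R3, Z→R3; Novax's induced payoffs 6, -3, 0, 0, 3; outcome (R1, V), payoffs (-5, 6).
Novax gets 6 moving first and 3 moving second, so Novax prefers to move first.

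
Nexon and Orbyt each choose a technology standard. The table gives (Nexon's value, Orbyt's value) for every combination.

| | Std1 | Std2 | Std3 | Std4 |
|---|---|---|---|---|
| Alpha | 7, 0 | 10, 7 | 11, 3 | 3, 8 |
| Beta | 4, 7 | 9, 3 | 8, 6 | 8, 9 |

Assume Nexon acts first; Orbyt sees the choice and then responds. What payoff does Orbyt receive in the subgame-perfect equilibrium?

Solve by backward induction (Nexon leads).
- Alpha → Orbyt plays Std4 (best of 0, 7, 3, 8); Nexon gets 3.
- Beta → Orbyt plays Std4 (best of 7, 3, 6, 9); Nexon gets 8.
Nexon's induced payoffs are 3, 8, so Nexon commits to Beta. Subgame-perfect outcome: (Beta, Std4) with payoffs (8, 9).

9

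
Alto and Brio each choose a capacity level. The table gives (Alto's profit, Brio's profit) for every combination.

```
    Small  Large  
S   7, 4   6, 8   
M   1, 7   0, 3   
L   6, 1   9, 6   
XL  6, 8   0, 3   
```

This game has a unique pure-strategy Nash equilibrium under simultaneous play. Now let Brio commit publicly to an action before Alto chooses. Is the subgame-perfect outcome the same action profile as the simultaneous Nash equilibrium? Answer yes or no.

yes

Solve by backward induction (Brio leads).
- Small: Alto compares 7, 1, 6, 6 and picks S; Brio would get 4.
- Large: Alto compares 6, 0, 9, 0 and picks L; Brio would get 6.
Brio's induced payoffs are 4, 6, so Brio commits to Large. Subgame-perfect outcome: (L, Large) with payoffs (9, 6).
For the simultaneous game, intersect best replies.
Alto's best replies: Small→S; Large→L.
Brio's best replies: S→Large; M→Small; L→Large; XL→Small.
The unique mutual best reply is (L, Large), giving (9, 6).
Sequential outcome (L, Large) coincides with the Nash profile (L, Large).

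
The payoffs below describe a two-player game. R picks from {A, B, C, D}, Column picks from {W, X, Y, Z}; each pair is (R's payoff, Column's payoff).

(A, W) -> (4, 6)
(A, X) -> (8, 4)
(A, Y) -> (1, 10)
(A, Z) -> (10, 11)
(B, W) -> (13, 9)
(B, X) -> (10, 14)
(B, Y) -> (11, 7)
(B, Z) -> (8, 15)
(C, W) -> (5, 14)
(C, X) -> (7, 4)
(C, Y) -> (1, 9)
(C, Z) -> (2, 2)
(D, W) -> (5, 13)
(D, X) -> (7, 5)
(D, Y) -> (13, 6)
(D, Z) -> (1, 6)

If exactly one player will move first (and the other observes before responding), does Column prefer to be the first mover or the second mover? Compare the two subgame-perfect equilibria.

If R leads: Column's best replies are A→Z, B→Z, C→W, D→W; R's induced payoffs 10, 8, 5, 5; outcome (A, Z), payoffs (10, 11).
If Column leads: R's best replies are W→B, X→B, Y→D, Z→A; Column's induced payoffs 9, 14, 6, 11; outcome (B, X), payoffs (10, 14).
Column gets 14 moving first and 11 moving second, so Column prefers to move first.

first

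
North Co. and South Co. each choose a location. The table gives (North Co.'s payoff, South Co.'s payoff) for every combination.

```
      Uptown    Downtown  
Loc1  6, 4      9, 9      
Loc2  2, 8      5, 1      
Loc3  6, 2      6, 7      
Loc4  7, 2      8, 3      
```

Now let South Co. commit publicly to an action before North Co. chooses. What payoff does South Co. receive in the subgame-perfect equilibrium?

9

Solve by backward induction (South Co. leads).
- Uptown: BR = Loc4, leader payoff 2.
- Downtown: BR = Loc1, leader payoff 9.
South Co.'s induced payoffs are 2, 9, so South Co. commits to Downtown. Subgame-perfect outcome: (Loc1, Downtown) with payoffs (9, 9).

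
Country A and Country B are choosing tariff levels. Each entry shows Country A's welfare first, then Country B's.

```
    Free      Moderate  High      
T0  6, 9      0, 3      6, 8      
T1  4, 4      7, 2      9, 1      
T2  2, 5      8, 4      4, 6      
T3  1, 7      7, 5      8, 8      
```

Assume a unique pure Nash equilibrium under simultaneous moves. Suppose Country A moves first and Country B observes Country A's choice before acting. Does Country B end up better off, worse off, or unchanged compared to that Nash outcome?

Backward induction with Country A moving first.
- T0 → Country B plays Free (best of 9, 3, 8); Country A gets 6.
- T1 → Country B plays Free (best of 4, 2, 1); Country A gets 4.
- T2 → Country B plays High (best of 5, 4, 6); Country A gets 4.
- T3 → Country B plays High (best of 7, 5, 8); Country A gets 8.
Maximizing over 6, 4, 4, 8, Country A chooses T3. Subgame-perfect outcome: (T3, High) with payoffs (8, 8).
Under simultaneous play:
Country A's best replies: Free→T0; Moderate→T2; High→T1.
Country B's best replies: T0→Free; T1→Free; T2→High; T3→High.
Only (T0, Free) has each player best-responding; Nash payoffs (6, 9).
Country B earns 8 sequentially versus 9 at the Nash outcome: worse off.

worse off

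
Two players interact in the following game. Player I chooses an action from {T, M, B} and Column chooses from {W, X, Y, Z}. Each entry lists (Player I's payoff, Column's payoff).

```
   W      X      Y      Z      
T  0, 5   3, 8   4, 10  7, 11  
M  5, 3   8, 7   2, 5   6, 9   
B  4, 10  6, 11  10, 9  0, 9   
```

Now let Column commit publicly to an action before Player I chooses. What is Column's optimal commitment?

Z

Solve by backward induction (Column leads).
- W: Player I compares 0, 5, 4 and picks M; Column would get 3.
- X: Player I compares 3, 8, 6 and picks M; Column would get 7.
- Y: Player I compares 4, 2, 10 and picks B; Column would get 9.
- Z: Player I compares 7, 6, 0 and picks T; Column would get 11.
Among 3, 7, 9, 11, the best is 11 at Z. Subgame-perfect outcome: (T, Z) with payoffs (7, 11).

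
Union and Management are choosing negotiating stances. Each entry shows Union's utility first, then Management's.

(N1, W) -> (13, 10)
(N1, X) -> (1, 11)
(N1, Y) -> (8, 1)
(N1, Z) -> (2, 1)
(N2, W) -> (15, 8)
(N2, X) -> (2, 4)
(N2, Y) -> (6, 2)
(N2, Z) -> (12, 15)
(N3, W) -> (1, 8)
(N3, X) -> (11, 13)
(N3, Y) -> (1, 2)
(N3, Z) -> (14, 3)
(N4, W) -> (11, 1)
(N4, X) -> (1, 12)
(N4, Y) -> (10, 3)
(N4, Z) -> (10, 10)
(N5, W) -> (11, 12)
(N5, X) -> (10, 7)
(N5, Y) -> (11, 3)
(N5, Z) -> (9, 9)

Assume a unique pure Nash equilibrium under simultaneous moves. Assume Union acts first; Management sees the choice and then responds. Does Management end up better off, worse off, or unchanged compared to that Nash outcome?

better off

Management best-responds to each possible Union move:
- N1 → Management plays X (best of 10, 11, 1, 1); Union gets 1.
- N2 → Management plays Z (best of 8, 4, 2, 15); Union gets 12.
- N3 → Management plays X (best of 8, 13, 2, 3); Union gets 11.
- N4 → Management plays X (best of 1, 12, 3, 10); Union gets 1.
- N5 → Management plays W (best of 12, 7, 3, 9); Union gets 11.
Among 1, 12, 11, 1, 11, the best is 12 at N2. Subgame-perfect outcome: (N2, Z) with payoffs (12, 15).
For the simultaneous game, intersect best replies.
Union's best replies: W→N2; X→N3; Y→N5; Z→N3.
Management's best replies: N1→X; N2→Z; N3→X; N4→X; N5→W.
The unique mutual best reply is (N3, X), giving (11, 13).
Management earns 15 sequentially versus 13 at the Nash outcome: better off.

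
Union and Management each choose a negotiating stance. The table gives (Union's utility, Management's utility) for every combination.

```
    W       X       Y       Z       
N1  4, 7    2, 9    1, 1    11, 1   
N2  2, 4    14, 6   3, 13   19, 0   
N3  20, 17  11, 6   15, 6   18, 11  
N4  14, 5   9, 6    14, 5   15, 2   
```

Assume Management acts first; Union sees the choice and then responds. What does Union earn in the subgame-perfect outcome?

Union best-responds to each possible Management move:
- W: Union compares 4, 2, 20, 14 and picks N3; Management would get 17.
- X: Union compares 2, 14, 11, 9 and picks N2; Management would get 6.
- Y: Union compares 1, 3, 15, 14 and picks N3; Management would get 6.
- Z: Union compares 11, 19, 18, 15 and picks N2; Management would get 0.
Maximizing over 17, 6, 6, 0, Management chooses W. Subgame-perfect outcome: (N3, W) with payoffs (20, 17).

20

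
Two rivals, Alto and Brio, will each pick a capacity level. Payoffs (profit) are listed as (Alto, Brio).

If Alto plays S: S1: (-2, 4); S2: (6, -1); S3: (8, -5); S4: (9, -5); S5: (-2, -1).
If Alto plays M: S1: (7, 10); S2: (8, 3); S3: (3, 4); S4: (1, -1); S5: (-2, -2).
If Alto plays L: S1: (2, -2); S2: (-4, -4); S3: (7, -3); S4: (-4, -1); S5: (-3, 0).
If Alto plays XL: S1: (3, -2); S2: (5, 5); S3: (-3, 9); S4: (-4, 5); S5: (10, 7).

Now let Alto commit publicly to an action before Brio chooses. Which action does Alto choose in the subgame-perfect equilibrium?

M

Backward induction with Alto moving first.
- S → Brio plays S1 (best of 4, -1, -5, -5, -1); Alto gets -2.
- M → Brio plays S1 (best of 10, 3, 4, -1, -2); Alto gets 7.
- L → Brio plays S5 (best of -2, -4, -3, -1, 0); Alto gets -3.
- XL → Brio plays S3 (best of -2, 5, 9, 5, 7); Alto gets -3.
Alto's induced payoffs are -2, 7, -3, -3, so Alto commits to M. Subgame-perfect outcome: (M, S1) with payoffs (7, 10).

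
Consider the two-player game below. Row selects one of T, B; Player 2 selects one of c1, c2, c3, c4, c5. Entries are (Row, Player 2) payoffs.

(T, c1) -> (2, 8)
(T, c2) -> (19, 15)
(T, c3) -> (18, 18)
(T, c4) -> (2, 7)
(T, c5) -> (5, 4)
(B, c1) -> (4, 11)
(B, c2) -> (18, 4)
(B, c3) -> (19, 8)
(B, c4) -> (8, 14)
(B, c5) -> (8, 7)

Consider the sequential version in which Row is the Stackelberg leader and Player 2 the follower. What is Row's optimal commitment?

Work backward from Player 2's decision.
- T → Player 2 plays c3 (best of 8, 15, 18, 7, 4); Row gets 18.
- B → Player 2 plays c4 (best of 11, 4, 8, 14, 7); Row gets 8.
Row's induced payoffs are 18, 8, so Row commits to T. Subgame-perfect outcome: (T, c3) with payoffs (18, 18).

T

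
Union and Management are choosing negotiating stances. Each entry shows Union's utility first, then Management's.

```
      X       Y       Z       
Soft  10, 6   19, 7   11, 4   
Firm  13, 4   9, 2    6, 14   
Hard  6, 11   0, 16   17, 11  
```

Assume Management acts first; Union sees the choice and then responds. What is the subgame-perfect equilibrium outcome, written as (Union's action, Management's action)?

(Hard, Z)

Backward induction with Management moving first.
- X → Union plays Firm (best of 10, 13, 6); Management gets 4.
- Y → Union plays Soft (best of 19, 9, 0); Management gets 7.
- Z → Union plays Hard (best of 11, 6, 17); Management gets 11.
Maximizing over 4, 7, 11, Management chooses Z. Subgame-perfect outcome: (Hard, Z) with payoffs (17, 11).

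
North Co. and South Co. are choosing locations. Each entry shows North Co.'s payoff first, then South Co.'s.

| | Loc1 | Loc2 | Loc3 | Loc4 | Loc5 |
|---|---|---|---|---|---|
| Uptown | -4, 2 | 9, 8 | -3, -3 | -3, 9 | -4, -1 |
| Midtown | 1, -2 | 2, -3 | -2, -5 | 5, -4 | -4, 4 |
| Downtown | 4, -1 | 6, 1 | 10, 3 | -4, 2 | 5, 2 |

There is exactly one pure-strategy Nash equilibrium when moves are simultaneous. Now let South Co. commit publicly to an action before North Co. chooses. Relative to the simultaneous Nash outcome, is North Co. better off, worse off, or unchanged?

worse off

Work backward from North Co.'s decision.
- Loc1: North Co. compares -4, 1, 4 and picks Downtown; South Co. would get -1.
- Loc2: North Co. compares 9, 2, 6 and picks Uptown; South Co. would get 8.
- Loc3: North Co. compares -3, -2, 10 and picks Downtown; South Co. would get 3.
- Loc4: North Co. compares -3, 5, -4 and picks Midtown; South Co. would get -4.
- Loc5: North Co. compares -4, -4, 5 and picks Downtown; South Co. would get 2.
Among -1, 8, 3, -4, 2, the best is 8 at Loc2. Subgame-perfect outcome: (Uptown, Loc2) with payoffs (9, 8).
Under simultaneous play:
North Co.'s best replies: Loc1→Downtown; Loc2→Uptown; Loc3→Downtown; Loc4→Midtown; Loc5→Downtown.
South Co.'s best replies: Uptown→Loc4; Midtown→Loc5; Downtown→Loc3.
The unique mutual best reply is (Downtown, Loc3), giving (10, 3).
North Co. earns 9 sequentially versus 10 at the Nash outcome: worse off.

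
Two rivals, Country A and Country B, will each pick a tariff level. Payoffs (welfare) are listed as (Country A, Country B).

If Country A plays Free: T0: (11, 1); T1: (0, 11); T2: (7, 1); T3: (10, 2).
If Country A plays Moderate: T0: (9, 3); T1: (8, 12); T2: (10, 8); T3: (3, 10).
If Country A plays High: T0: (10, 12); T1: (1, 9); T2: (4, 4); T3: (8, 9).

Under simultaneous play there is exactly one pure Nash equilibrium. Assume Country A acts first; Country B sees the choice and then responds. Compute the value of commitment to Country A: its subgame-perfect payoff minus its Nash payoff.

2

Work backward from Country B's decision.
- Free: Country B compares 1, 11, 1, 2 and picks T1; Country A would get 0.
- Moderate: Country B compares 3, 12, 8, 10 and picks T1; Country A would get 8.
- High: Country B compares 12, 9, 4, 9 and picks T0; Country A would get 10.
Country A's induced payoffs are 0, 8, 10, so Country A commits to High. Subgame-perfect outcome: (High, T0) with payoffs (10, 12).
Now find the simultaneous Nash equilibrium.
Country A's best replies: T0→Free; T1→Moderate; T2→Moderate; T3→Free.
Country B's best replies: Free→T1; Moderate→T1; High→T0.
Only (Moderate, T1) has each player best-responding; Nash payoffs (8, 12).
Country A's commitment gain: 10 − 8 = 2.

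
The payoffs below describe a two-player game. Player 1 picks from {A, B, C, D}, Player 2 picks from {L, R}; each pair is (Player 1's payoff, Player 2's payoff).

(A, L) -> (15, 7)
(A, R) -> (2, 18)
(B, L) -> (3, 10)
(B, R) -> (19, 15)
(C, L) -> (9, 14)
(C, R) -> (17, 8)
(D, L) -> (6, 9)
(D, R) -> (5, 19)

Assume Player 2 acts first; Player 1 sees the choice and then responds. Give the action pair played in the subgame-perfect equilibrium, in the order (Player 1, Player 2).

Backward induction with Player 2 moving first.
- L: BR = A, leader payoff 7.
- R: BR = B, leader payoff 15.
Maximizing over 7, 15, Player 2 chooses R. Subgame-perfect outcome: (B, R) with payoffs (19, 15).

(B, R)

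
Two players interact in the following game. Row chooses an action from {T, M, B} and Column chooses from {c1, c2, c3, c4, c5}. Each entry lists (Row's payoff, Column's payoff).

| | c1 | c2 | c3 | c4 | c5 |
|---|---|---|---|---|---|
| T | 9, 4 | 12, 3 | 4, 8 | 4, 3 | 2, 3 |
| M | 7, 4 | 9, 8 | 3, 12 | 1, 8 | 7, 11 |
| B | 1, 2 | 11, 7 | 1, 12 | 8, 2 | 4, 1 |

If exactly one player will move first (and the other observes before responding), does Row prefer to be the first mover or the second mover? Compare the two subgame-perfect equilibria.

If Row leads: Column's best replies are T→c3, M→c3, B→c3; Row's induced payoffs 4, 3, 1; outcome (T, c3), payoffs (4, 8).
If Column leads: Row's best replies are c1→T, c2→T, c3→T, c4→B, c5→M; Column's induced payoffs 4, 3, 8, 2, 11; outcome (M, c5), payoffs (7, 11).
Row gets 4 moving first and 7 moving second, so Row prefers to move second.

second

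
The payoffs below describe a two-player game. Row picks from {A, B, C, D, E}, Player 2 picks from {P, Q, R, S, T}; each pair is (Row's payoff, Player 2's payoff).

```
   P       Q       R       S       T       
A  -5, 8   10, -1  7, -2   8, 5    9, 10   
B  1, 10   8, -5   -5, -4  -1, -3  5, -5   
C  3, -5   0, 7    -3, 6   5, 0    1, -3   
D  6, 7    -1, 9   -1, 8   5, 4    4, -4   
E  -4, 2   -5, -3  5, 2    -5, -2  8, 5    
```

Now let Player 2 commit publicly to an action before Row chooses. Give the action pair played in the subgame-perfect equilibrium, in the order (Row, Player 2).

(A, T)

Solve by backward induction (Player 2 leads).
- P: BR = D, leader payoff 7.
- Q: BR = A, leader payoff -1.
- R: BR = A, leader payoff -2.
- S: BR = A, leader payoff 5.
- T: BR = A, leader payoff 10.
Maximizing over 7, -1, -2, 5, 10, Player 2 chooses T. Subgame-perfect outcome: (A, T) with payoffs (9, 10).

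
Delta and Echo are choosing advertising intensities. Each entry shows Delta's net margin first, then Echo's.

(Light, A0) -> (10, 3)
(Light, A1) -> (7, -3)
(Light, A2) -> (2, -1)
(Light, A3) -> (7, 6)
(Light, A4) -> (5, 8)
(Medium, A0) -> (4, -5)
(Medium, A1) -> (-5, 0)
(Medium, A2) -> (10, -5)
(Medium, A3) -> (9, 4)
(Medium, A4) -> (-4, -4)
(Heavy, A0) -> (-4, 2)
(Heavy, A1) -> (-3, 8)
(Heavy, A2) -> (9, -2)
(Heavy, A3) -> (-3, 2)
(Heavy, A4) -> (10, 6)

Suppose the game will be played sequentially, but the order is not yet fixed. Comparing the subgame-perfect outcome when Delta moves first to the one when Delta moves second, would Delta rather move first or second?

second

If Delta leads: Echo's best replies are Light→A4, Medium→A3, Heavy→A1; Delta's induced payoffs 5, 9, -3; outcome (Medium, A3), payoffs (9, 4).
If Echo leads: Delta's best replies are A0→Light, A1→Light, A2→Medium, A3→Medium, A4→Heavy; Echo's induced payoffs 3, -3, -5, 4, 6; outcome (Heavy, A4), payoffs (10, 6).
Delta gets 9 moving first and 10 moving second, so Delta prefers to move second.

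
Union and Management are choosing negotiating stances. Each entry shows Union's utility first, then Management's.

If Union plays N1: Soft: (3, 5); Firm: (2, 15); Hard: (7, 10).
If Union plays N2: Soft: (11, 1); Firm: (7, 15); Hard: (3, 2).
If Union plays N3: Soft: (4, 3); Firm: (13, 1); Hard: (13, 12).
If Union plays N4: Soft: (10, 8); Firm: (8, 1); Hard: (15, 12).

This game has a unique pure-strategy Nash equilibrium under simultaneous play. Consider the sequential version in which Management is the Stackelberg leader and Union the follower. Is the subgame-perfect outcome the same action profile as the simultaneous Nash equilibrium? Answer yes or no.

Union best-responds to each possible Management move:
- Soft: Union compares 3, 11, 4, 10 and picks N2; Management would get 1.
- Firm: Union compares 2, 7, 13, 8 and picks N3; Management would get 1.
- Hard: Union compares 7, 3, 13, 15 and picks N4; Management would get 12.
Management's induced payoffs are 1, 1, 12, so Management commits to Hard. Subgame-perfect outcome: (N4, Hard) with payoffs (15, 12).
For the simultaneous game, intersect best replies.
Union's best replies: Soft→N2; Firm→N3; Hard→N4.
Management's best replies: N1→Firm; N2→Firm; N3→Hard; N4→Hard.
Only (N4, Hard) has each player best-responding; Nash payoffs (15, 12).
Sequential outcome (N4, Hard) coincides with the Nash profile (N4, Hard).

yes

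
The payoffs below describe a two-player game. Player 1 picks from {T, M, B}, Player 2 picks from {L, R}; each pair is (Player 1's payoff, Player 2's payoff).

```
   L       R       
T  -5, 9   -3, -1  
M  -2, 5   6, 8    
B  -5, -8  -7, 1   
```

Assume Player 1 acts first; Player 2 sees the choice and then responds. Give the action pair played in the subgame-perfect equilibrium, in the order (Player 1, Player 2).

Solve by backward induction (Player 1 leads).
- T: BR = L, leader payoff -5.
- M: BR = R, leader payoff 6.
- B: BR = R, leader payoff -7.
Player 1's induced payoffs are -5, 6, -7, so Player 1 commits to M. Subgame-perfect outcome: (M, R) with payoffs (6, 8).

(M, R)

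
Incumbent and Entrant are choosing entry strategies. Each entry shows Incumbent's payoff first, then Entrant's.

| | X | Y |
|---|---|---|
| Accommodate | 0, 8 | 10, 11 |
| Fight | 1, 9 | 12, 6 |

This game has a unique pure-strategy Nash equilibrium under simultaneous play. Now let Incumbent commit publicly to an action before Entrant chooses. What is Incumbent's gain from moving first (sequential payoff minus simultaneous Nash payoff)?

9

Backward induction with Incumbent moving first.
- Accommodate → Entrant plays Y (best of 8, 11); Incumbent gets 10.
- Fight → Entrant plays X (best of 9, 6); Incumbent gets 1.
Incumbent's induced payoffs are 10, 1, so Incumbent commits to Accommodate. Subgame-perfect outcome: (Accommodate, Y) with payoffs (10, 11).
For the simultaneous game, intersect best replies.
Incumbent's best replies: X→Fight; Y→Fight.
Entrant's best replies: Accommodate→Y; Fight→X.
The unique mutual best reply is (Fight, X), giving (1, 9).
Incumbent's commitment gain: 10 − 1 = 9.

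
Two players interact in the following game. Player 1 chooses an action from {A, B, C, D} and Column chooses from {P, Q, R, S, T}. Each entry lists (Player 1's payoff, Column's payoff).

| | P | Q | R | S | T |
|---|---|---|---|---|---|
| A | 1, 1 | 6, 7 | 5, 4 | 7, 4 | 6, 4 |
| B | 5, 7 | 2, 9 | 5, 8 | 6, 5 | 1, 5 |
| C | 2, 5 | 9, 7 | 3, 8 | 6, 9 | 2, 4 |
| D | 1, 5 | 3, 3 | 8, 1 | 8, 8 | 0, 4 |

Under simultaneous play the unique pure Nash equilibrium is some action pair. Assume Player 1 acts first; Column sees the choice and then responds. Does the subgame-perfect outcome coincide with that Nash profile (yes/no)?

Work backward from Column's decision.
- A → Column plays Q (best of 1, 7, 4, 4, 4); Player 1 gets 6.
- B → Column plays Q (best of 7, 9, 8, 5, 5); Player 1 gets 2.
- C → Column plays S (best of 5, 7, 8, 9, 4); Player 1 gets 6.
- D → Column plays S (best of 5, 3, 1, 8, 4); Player 1 gets 8.
Among 6, 2, 6, 8, the best is 8 at D. Subgame-perfect outcome: (D, S) with payoffs (8, 8).
Now find the simultaneous Nash equilibrium.
Player 1's best replies: P→B; Q→C; R→D; S→D; T→A.
Column's best replies: A→Q; B→Q; C→S; D→S.
Only (D, S) has each player best-responding; Nash payoffs (8, 8).
Sequential outcome (D, S) coincides with the Nash profile (D, S).

yes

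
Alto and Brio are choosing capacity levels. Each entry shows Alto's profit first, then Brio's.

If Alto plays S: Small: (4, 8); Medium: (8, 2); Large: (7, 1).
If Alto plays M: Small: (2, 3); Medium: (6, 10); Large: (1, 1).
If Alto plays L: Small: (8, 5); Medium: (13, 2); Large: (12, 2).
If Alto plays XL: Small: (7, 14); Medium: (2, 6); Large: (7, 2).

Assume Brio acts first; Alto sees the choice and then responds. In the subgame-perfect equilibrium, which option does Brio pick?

Alto best-responds to each possible Brio move:
- Small: Alto compares 4, 2, 8, 7 and picks L; Brio would get 5.
- Medium: Alto compares 8, 6, 13, 2 and picks L; Brio would get 2.
- Large: Alto compares 7, 1, 12, 7 and picks L; Brio would get 2.
Maximizing over 5, 2, 2, Brio chooses Small. Subgame-perfect outcome: (L, Small) with payoffs (8, 5).

Small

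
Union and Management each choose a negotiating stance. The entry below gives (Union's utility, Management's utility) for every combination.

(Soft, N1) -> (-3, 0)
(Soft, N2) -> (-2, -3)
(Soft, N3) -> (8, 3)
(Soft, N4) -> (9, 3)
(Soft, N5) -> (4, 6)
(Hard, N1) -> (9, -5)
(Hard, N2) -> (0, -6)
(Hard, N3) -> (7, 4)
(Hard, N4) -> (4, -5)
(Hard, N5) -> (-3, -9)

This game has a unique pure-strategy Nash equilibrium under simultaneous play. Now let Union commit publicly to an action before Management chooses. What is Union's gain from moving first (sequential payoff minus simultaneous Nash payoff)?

Management best-responds to each possible Union move:
- Soft → Management plays N5 (best of 0, -3, 3, 3, 6); Union gets 4.
- Hard → Management plays N3 (best of -5, -6, 4, -5, -9); Union gets 7.
Among 4, 7, the best is 7 at Hard. Subgame-perfect outcome: (Hard, N3) with payoffs (7, 4).
Now find the simultaneous Nash equilibrium.
Union's best replies: N1→Hard; N2→Hard; N3→Soft; N4→Soft; N5→Soft.
Management's best replies: Soft→N5; Hard→N3.
The unique mutual best reply is (Soft, N5), giving (4, 6).
Union's commitment gain: 7 − 4 = 3.

3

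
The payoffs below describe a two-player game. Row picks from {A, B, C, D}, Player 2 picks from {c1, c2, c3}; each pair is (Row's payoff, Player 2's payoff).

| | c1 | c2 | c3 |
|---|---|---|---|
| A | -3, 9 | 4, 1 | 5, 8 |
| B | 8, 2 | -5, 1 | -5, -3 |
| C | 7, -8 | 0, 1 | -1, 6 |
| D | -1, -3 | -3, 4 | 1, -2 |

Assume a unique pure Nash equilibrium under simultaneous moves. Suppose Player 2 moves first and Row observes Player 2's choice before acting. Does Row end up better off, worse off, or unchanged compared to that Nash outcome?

worse off

Row best-responds to each possible Player 2 move:
- c1: BR = B, leader payoff 2.
- c2: BR = A, leader payoff 1.
- c3: BR = A, leader payoff 8.
Player 2's induced payoffs are 2, 1, 8, so Player 2 commits to c3. Subgame-perfect outcome: (A, c3) with payoffs (5, 8).
Under simultaneous play:
Row's best replies: c1→B; c2→A; c3→A.
Player 2's best replies: A→c1; B→c1; C→c3; D→c2.
The unique mutual best reply is (B, c1), giving (8, 2).
Row earns 5 sequentially versus 8 at the Nash outcome: worse off.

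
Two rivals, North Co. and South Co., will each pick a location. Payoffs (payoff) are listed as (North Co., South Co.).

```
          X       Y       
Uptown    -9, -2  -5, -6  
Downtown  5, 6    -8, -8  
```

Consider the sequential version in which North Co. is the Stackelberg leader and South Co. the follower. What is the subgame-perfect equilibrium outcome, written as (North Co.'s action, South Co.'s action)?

South Co. best-responds to each possible North Co. move:
- Uptown → South Co. plays X (best of -2, -6); North Co. gets -9.
- Downtown → South Co. plays X (best of 6, -8); North Co. gets 5.
North Co.'s induced payoffs are -9, 5, so North Co. commits to Downtown. Subgame-perfect outcome: (Downtown, X) with payoffs (5, 6).

(Downtown, X)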